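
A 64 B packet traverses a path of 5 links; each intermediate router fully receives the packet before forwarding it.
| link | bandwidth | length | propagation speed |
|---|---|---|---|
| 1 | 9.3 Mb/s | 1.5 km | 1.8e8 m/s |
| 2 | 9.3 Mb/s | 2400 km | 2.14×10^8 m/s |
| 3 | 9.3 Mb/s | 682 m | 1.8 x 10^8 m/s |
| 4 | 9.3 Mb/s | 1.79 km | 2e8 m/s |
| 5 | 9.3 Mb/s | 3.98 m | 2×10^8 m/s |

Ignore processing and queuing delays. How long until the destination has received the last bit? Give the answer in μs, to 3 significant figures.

L = 64 × 8 = 512 bits.
Transmission delay per hop = L/R = 512/9300000 = 55.0538 μs; 5 hops → 275.269 μs.
Propagation delays (d/s per hop): 8.33333, 11215, 3.78889, 8.95, 0.0199 μs; sum = 11236 μs.
End-to-end = 11500 μs.

11500 μs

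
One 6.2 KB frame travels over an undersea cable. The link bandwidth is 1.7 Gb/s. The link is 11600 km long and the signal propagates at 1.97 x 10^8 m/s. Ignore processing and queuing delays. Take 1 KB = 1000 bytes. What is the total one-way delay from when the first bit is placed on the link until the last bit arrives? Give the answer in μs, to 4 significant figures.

L = 49600 bits.
Transmission delay = L/R = 49600 / 1700000000 = 29.1765 μs.
Propagation delay = d/s = 11600000 m / 197000000 m/s = 58883.2 μs.
Total = 58910 μs.

58910 μs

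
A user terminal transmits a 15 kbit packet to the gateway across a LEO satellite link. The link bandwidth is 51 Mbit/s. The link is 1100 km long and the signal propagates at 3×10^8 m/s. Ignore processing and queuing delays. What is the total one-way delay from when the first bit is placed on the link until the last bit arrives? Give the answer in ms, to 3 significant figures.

3.96 ms

L = 15000 bits.
Transmission delay = L/R = 15000 / 51000000 = 0.294118 ms.
Propagation delay = d/s = 1100000 m / 300000000 m/s = 3.66667 ms.
Total = 3.96 ms.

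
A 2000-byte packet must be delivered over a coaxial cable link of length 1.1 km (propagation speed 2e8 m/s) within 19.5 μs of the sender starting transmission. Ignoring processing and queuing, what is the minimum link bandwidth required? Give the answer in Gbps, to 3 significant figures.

L = 16000 bits.
Propagation delay = 1100 / 200000000 = 5.5 μs.
Transmission budget = 19.5 − 5.5 = 14 μs.
R ≥ L / t_tx = 16000 bits / 1.4e-05 s = 1.14 Gbps.

1.14 Gbps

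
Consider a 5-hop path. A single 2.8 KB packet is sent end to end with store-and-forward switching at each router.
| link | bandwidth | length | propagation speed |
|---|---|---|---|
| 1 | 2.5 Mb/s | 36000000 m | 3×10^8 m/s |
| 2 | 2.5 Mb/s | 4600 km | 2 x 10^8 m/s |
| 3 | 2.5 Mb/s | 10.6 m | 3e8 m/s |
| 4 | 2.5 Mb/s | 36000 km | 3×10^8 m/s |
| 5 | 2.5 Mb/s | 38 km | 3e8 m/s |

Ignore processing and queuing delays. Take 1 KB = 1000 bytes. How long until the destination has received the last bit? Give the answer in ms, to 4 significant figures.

L = 22400 bits.
Transmission delay per hop = L/R = 22400/2500000 = 8.96 ms; 5 hops → 44.8 ms.
Propagation delays (d/s per hop): 120, 23, 3.53333e-05, 120, 0.126667 ms; sum = 263.127 ms.
End-to-end = 307.9 ms.

307.9 ms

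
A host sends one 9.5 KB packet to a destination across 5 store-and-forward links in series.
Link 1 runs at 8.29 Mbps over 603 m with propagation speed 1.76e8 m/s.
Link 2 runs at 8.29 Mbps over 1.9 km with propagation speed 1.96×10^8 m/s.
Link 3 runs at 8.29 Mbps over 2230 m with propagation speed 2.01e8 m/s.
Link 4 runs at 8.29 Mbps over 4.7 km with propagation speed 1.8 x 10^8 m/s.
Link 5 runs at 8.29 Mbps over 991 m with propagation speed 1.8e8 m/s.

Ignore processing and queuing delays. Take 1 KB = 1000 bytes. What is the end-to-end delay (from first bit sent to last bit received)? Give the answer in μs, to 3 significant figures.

L = 76000 bits.
Transmission delay per hop = L/R = 76000/8.29e+06 = 9167.67 μs; 5 hops → 45838.4 μs.
Propagation delays (d/s per hop): 3.42614, 9.69388, 11.0945, 26.1111, 5.50556 μs; sum = 55.8312 μs.
End-to-end = 45900 μs.

45900 μs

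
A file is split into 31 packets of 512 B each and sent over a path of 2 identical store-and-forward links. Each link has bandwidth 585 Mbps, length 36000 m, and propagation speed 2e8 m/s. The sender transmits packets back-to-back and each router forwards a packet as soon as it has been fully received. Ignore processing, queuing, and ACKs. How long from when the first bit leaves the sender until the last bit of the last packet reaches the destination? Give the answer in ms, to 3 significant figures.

Per-hop transmission t_tx = L/R = 4096/585000000 = 0.00700171 ms.
Per-hop propagation t_prop = 36000/200000000 = 0.18 ms.
Pipeline fill: first packet needs 2·t_tx to clear all hops; remaining 30 packets each add one t_tx.
Total = (2+31-1)·t_tx + 2·t_prop = 32·0.00700171 + 2·0.18 = 0.584 ms.

0.584 ms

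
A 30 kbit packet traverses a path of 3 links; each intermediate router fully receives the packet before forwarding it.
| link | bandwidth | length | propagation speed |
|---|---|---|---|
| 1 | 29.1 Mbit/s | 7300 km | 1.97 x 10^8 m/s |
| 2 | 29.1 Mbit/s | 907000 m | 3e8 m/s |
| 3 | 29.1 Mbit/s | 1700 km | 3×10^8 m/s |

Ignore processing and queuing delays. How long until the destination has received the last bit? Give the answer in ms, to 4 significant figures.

48.84 ms

L = 30000 bits.
Transmission delay per hop = L/R = 30000/29100000 = 1.03093 ms; 3 hops → 3.09278 ms.
Propagation delays (d/s per hop): 37.0558, 3.02333, 5.66667 ms; sum = 45.7458 ms.
End-to-end = 48.84 ms.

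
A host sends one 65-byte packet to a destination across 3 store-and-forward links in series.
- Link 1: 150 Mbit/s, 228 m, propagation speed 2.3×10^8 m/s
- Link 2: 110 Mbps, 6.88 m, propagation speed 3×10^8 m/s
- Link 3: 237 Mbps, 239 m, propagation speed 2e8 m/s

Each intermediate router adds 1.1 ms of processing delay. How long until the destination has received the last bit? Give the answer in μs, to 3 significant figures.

2210 μs

L = 65 × 8 = 520 bits.
Transmission delays (L/R per hop): 3.46667, 4.72727, 2.19409 μs; sum = 10.388 μs.
Propagation delays (d/s per hop): 0.991304, 0.0229333, 1.195 μs; sum = 2.20924 μs.
Processing at 2 router(s): 2 × 1.1 ms = 2200 μs.
End-to-end = 2210 μs.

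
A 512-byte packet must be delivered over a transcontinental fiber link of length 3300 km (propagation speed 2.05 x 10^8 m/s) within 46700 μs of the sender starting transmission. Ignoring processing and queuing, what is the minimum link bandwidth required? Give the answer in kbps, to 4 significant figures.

133.8 kbps

L = 4096 bits.
Propagation delay = 3300000 / 2.05e+08 = 16097.6 μs.
Transmission budget = 46700 − 16097.6 = 30602.4 μs.
R ≥ L / t_tx = 4096 bits / 0.0306024 s = 133.8 kbps.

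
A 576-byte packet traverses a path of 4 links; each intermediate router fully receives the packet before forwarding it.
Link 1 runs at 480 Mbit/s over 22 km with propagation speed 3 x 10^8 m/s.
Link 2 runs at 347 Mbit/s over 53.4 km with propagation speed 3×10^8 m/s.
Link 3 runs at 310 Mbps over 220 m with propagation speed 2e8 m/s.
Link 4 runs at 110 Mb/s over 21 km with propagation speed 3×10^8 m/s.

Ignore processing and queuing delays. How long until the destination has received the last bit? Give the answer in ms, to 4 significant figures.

0.4021 ms

L = 576 × 8 = 4608 bits.
Transmission delays (L/R per hop): 0.0096, 0.0132795, 0.0148645, 0.0418909 ms; sum = 0.079635 ms.
Propagation delays (d/s per hop): 0.0733333, 0.178, 0.0011, 0.07 ms; sum = 0.322433 ms.
End-to-end = 0.4021 ms.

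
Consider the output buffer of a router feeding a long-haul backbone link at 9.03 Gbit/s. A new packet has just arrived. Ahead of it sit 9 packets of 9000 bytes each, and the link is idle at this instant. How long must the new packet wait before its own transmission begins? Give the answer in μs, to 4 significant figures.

71.76 μs

Each queued packet: L/R = 72000/9030000000 = 7.97342 μs.
9 queued → 71.7608 μs.
Queuing delay = 71.76 μs.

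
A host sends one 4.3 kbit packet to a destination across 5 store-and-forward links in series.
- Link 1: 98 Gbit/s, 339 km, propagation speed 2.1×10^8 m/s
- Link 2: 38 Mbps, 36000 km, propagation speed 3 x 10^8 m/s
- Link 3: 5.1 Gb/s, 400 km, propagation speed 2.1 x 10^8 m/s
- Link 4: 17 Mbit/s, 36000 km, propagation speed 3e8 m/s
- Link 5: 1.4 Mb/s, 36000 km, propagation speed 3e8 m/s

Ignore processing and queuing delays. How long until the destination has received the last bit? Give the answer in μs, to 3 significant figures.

367000 μs

L = 4300 bits.
Transmission delays (L/R per hop): 0.0438776, 113.158, 0.843137, 252.941, 3071.43 μs; sum = 3438.41 μs.
Propagation delays (d/s per hop): 1614.29, 120000, 1904.76, 120000, 120000 μs; sum = 363519 μs.
End-to-end = 367000 μs.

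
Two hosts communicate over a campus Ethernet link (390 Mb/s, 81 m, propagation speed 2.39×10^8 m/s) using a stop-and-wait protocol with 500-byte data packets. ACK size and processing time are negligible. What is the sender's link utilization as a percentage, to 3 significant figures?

93.8 %

t_tx = L/R = 4000/390000000 = 1.02564e-05 s.
t_prop = 81/239000000 = 3.38912e-07 s; RTT = 6.77824e-07 s.
Cycle = t_tx + RTT = 1.09342e-05 s.
Utilization = t_tx / cycle = 1.02564e-05/1.09342e-05 = 93.8 %.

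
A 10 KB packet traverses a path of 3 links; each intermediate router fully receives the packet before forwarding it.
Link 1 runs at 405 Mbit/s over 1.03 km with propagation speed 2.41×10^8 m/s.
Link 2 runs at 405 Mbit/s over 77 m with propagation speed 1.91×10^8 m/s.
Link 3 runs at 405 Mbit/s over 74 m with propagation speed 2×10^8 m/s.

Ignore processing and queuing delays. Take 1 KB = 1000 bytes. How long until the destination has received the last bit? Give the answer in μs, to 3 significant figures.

598 μs

L = 80000 bits.
Transmission delay per hop = L/R = 80000/405000000 = 197.531 μs; 3 hops → 592.593 μs.
Propagation delays (d/s per hop): 4.27386, 0.403141, 0.37 μs; sum = 5.047 μs.
End-to-end = 598 μs.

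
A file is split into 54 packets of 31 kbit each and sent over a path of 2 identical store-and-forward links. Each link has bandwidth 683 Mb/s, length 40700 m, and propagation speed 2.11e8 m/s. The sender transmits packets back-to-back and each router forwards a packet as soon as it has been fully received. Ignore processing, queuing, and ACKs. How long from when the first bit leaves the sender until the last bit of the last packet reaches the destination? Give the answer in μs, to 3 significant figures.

Per-hop transmission t_tx = L/R = 31000/683000000 = 45.388 μs.
Per-hop propagation t_prop = 40700/211000000 = 192.891 μs.
Pipeline fill: first packet needs 2·t_tx to clear all hops; remaining 53 packets each add one t_tx.
Total = (2+54-1)·t_tx + 2·t_prop = 55·45.388 + 2·192.891 = 2880 μs.

2880 μs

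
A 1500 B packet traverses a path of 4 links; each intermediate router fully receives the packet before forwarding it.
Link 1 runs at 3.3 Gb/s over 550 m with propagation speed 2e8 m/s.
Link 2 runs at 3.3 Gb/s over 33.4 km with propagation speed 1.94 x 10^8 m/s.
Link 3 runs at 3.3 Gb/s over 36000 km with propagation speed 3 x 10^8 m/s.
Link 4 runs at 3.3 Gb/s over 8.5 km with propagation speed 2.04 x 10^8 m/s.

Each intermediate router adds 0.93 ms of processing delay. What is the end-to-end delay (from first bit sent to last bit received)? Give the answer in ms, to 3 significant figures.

123 ms

L = 1500 × 8 = 12000 bits.
Transmission delay per hop = L/R = 12000/3300000000 = 0.00363636 ms; 4 hops → 0.0145455 ms.
Propagation delays (d/s per hop): 0.00275, 0.172165, 120, 0.0416667 ms; sum = 120.217 ms.
Processing at 3 router(s): 3 × 0.93 ms = 2.79 ms.
End-to-end = 123 ms.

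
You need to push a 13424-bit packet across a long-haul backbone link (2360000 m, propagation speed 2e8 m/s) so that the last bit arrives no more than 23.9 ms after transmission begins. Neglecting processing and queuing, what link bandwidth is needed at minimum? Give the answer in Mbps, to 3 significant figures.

Propagation delay = 2360000 / 200000000 = 11.8 ms.
Transmission budget = 23.9 − 11.8 = 12.1 ms.
R ≥ L / t_tx = 13424 bits / 0.0121 s = 1.11 Mbps.

1.11 Mbps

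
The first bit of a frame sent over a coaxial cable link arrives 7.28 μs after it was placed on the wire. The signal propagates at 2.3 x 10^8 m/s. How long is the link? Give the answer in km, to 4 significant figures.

1.674 km

d = s × t_prop = 2.3e+08 × 7.28e-06 = 1.674 km.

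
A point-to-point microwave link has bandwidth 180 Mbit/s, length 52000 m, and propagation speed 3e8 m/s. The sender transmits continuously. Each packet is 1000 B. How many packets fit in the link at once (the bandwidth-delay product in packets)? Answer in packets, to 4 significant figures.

Propagation delay = 52000 / 300000000 = 0.000173333 s.
BDP = R × t_prop = 180000000 × 0.000173333 = 31200 bits.
In packets of 8000 bits: 3.900 packets.

3.900 packets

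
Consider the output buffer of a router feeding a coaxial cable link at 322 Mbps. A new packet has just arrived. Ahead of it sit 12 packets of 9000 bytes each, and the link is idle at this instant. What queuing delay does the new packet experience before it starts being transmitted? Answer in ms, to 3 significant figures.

2.68 ms

Each queued packet: L/R = 72000/322000000 = 0.223602 ms.
12 queued → 2.68323 ms.
Queuing delay = 2.68 ms.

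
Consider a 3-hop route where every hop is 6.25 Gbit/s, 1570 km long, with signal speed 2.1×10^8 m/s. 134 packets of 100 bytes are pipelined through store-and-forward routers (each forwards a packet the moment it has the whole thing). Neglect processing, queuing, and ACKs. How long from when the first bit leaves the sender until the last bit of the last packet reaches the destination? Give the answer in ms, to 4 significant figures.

Per-hop transmission t_tx = L/R = 800/6250000000 = 0.000128 ms.
Per-hop propagation t_prop = 1570000/210000000 = 7.47619 ms.
Pipeline fill: first packet needs 3·t_tx to clear all hops; remaining 133 packets each add one t_tx.
Total = (3+134-1)·t_tx + 3·t_prop = 136·0.000128 + 3·7.47619 = 22.45 ms.

22.45 ms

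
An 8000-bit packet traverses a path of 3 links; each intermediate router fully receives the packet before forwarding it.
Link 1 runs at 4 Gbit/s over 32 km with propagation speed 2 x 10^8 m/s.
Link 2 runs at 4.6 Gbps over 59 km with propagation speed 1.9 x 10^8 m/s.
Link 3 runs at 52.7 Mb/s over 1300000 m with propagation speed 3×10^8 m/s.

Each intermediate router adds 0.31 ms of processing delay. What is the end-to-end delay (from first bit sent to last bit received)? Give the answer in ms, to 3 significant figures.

Transmission delays (L/R per hop): 0.002, 0.00173913, 0.151803 ms; sum = 0.155542 ms.
Propagation delays (d/s per hop): 0.16, 0.310526, 4.33333 ms; sum = 4.80386 ms.
Processing at 2 router(s): 2 × 0.31 ms = 0.62 ms.
End-to-end = 5.58 ms.

5.58 ms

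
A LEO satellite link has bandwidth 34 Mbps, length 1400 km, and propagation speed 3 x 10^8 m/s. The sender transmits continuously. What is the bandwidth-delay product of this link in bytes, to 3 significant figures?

Propagation delay = 1400000 / 300000000 = 0.00466667 s.
BDP = R × t_prop = 34000000 × 0.00466667 = 158667 bits.
In bytes: 158667/8 = 19800 bytes.

19800 bytes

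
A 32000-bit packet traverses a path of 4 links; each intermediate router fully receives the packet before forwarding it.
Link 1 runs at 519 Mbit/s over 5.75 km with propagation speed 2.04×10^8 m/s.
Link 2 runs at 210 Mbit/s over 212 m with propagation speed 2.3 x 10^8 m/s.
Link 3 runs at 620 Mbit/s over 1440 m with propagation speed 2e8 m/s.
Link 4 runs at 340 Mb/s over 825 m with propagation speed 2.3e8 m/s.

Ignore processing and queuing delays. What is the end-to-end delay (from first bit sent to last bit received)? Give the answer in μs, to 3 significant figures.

400 μs

Transmission delays (L/R per hop): 61.657, 152.381, 51.6129, 94.1176 μs; sum = 359.769 μs.
Propagation delays (d/s per hop): 28.1863, 0.921739, 7.2, 3.58696 μs; sum = 39.895 μs.
End-to-end = 400 μs.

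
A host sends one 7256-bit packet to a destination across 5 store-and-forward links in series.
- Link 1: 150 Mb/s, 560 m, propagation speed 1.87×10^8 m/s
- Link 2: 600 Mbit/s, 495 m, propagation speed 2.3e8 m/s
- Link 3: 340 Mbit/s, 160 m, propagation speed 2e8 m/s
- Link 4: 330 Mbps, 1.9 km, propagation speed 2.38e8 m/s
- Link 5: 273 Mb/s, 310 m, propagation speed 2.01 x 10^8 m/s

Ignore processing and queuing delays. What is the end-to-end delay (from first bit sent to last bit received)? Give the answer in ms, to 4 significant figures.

Transmission delays (L/R per hop): 0.0483733, 0.0120933, 0.0213412, 0.0219879, 0.0265788 ms; sum = 0.130374 ms.
Propagation delays (d/s per hop): 0.00299465, 0.00215217, 0.0008, 0.00798319, 0.00154229 ms; sum = 0.0154723 ms.
End-to-end = 0.1458 ms.

0.1458 ms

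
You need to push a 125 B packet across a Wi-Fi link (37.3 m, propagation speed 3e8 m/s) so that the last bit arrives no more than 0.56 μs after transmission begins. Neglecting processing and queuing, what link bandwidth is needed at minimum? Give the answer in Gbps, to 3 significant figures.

2.30 Gbps

L = 1000 bits.
Propagation delay = 37.3 / 300000000 = 0.124333 μs.
Transmission budget = 0.56 − 0.124333 = 0.435667 μs.
R ≥ L / t_tx = 1000 bits / 4.35667e-07 s = 2.30 Gbps.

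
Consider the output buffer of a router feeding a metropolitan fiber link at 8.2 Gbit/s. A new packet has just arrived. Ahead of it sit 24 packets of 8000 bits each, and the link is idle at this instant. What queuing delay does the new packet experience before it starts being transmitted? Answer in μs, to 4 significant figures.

Each queued packet: L/R = 8000/8.2e+09 = 0.97561 μs.
24 queued → 23.4146 μs.
Queuing delay = 23.41 μs.

23.41 μs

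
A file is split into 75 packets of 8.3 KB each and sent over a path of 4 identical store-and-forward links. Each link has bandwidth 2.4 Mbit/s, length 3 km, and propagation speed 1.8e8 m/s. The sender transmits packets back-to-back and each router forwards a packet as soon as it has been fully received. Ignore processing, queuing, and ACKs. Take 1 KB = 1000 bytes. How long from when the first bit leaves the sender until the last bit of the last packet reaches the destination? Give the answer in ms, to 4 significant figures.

Per-hop transmission t_tx = L/R = 66400/2400000 = 27.6667 ms.
Per-hop propagation t_prop = 3000/180000000 = 0.0166667 ms.
Pipeline fill: first packet needs 4·t_tx to clear all hops; remaining 74 packets each add one t_tx.
Total = (4+75-1)·t_tx + 4·t_prop = 78·27.6667 + 4·0.0166667 = 2158 ms.

2158 ms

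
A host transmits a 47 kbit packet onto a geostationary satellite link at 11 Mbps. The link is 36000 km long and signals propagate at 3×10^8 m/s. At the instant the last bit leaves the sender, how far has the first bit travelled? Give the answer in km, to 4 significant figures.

1282 km

t_tx = L/R = 47000/11000000 = 0.00427273 s.
Distance = s × t_tx = 300000000 × 0.00427273 = 1282 km.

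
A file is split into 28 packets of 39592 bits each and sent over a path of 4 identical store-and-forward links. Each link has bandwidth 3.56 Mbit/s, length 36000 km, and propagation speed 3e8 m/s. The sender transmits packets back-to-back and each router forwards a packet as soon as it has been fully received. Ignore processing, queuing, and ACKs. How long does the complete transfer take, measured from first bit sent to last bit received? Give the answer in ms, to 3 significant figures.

825 ms

Per-hop transmission t_tx = L/R = 39592/3560000 = 11.1213 ms.
Per-hop propagation t_prop = 36000000/300000000 = 120 ms.
Pipeline fill: first packet needs 4·t_tx to clear all hops; remaining 27 packets each add one t_tx.
Total = (4+28-1)·t_tx + 4·t_prop = 31·11.1213 + 4·120 = 825 ms.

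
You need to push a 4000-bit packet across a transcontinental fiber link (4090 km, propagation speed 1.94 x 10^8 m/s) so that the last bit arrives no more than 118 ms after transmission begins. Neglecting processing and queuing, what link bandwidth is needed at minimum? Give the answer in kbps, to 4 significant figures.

41.27 kbps

Propagation delay = 4090000 / 194000000 = 21.0825 ms.
Transmission budget = 118 − 21.0825 = 96.9175 ms.
R ≥ L / t_tx = 4000 bits / 0.0969175 s = 41.27 kbps.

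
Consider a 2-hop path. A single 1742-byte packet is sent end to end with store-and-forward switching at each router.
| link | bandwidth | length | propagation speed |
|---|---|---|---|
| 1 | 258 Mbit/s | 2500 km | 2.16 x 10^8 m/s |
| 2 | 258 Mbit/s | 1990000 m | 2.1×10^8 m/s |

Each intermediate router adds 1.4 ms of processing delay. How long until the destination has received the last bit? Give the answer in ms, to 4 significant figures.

L = 1742 × 8 = 13936 bits.
Transmission delay per hop = L/R = 13936/258000000 = 0.0540155 ms; 2 hops → 0.108031 ms.
Propagation delays (d/s per hop): 11.5741, 9.47619 ms; sum = 21.0503 ms.
Processing at 1 router(s): 1 × 1.4 ms = 1.4 ms.
End-to-end = 22.56 ms.

22.56 ms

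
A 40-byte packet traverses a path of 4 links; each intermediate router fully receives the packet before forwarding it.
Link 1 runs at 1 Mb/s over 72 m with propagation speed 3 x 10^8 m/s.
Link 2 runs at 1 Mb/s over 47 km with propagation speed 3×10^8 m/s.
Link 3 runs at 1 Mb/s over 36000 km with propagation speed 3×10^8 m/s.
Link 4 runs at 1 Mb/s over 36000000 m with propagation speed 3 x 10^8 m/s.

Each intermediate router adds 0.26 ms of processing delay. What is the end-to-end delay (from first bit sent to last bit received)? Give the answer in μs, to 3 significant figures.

242000 μs

L = 40 × 8 = 320 bits.
Transmission delay per hop = L/R = 320/1000000 = 320 μs; 4 hops → 1280 μs.
Propagation delays (d/s per hop): 0.24, 156.667, 120000, 120000 μs; sum = 240157 μs.
Processing at 3 router(s): 3 × 0.26 ms = 780 μs.
End-to-end = 242000 μs.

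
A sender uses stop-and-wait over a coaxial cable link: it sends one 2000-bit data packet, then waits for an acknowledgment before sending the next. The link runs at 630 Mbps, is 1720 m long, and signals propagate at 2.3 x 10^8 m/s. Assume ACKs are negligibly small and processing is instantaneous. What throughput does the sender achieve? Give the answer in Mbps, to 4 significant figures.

110.3 Mbps

t_tx = L/R = 2000/630000000 = 3.1746e-06 s.
t_prop = 1720/2.3e+08 = 7.47826e-06 s; RTT = 1.49565e-05 s.
Cycle = t_tx + RTT = 1.81311e-05 s.
Throughput = L / cycle = 2000 / 1.81311e-05 = 110.3 Mbps.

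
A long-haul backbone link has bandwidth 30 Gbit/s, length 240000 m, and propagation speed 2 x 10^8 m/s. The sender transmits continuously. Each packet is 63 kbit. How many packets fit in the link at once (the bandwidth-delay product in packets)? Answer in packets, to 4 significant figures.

Propagation delay = 240000 / 200000000 = 0.0012 s.
BDP = R × t_prop = 30000000000 × 0.0012 = 36000000 bits.
In packets of 63000 bits: 571.4 packets.

571.4 packets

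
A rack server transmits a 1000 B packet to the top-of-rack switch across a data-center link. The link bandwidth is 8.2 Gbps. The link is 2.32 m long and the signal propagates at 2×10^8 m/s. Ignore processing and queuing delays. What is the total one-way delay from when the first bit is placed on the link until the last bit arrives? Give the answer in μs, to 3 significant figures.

L = 1000 × 8 = 8000 bits.
Transmission delay = L/R = 8000 / 8.2e+09 = 0.97561 μs.
Propagation delay = d/s = 2.32 m / 200000000 m/s = 0.0116 μs.
Total = 0.987 μs.

0.987 μs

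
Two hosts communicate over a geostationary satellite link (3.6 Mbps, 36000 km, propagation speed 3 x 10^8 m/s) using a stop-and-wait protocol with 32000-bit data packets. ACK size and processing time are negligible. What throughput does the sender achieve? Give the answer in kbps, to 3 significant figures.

129 kbps

t_tx = L/R = 32000/3600000 = 0.00888889 s.
t_prop = 36000000/300000000 = 0.12 s; RTT = 0.24 s.
Cycle = t_tx + RTT = 0.248889 s.
Throughput = L / cycle = 32000 / 0.248889 = 129 kbps.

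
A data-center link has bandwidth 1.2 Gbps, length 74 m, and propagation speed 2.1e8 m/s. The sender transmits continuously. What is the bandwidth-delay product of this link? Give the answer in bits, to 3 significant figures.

423 bits

Propagation delay = 74 / 210000000 = 3.52381e-07 s.
BDP = R × t_prop = 1200000000 × 3.52381e-07 = 422.857 bits.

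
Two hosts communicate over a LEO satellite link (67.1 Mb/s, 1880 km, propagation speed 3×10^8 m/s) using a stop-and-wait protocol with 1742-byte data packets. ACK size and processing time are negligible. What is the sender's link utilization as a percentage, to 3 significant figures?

1.63 %

t_tx = L/R = 13936/6.71e+07 = 0.00020769 s.
t_prop = 1880000/300000000 = 0.00626667 s; RTT = 0.0125333 s.
Cycle = t_tx + RTT = 0.012741 s.
Utilization = t_tx / cycle = 0.00020769/0.012741 = 1.63 %.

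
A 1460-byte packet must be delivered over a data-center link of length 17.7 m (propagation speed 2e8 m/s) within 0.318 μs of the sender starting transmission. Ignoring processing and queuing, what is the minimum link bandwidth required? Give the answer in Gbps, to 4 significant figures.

L = 11680 bits.
Propagation delay = 17.7 / 200000000 = 0.0885 μs.
Transmission budget = 0.318 − 0.0885 = 0.2295 μs.
R ≥ L / t_tx = 11680 bits / 2.295e-07 s = 50.89 Gbps.

50.89 Gbps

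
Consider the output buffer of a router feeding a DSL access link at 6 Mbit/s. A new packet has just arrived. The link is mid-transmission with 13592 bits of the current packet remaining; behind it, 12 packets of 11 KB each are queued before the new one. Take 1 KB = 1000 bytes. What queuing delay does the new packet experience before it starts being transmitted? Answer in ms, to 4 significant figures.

Each queued packet: L/R = 88000/6000000 = 14.6667 ms.
12 queued → 176 ms.
Plus remaining 13592 bits of current packet: 2.26533 ms.
Queuing delay = 178.3 ms.

178.3 ms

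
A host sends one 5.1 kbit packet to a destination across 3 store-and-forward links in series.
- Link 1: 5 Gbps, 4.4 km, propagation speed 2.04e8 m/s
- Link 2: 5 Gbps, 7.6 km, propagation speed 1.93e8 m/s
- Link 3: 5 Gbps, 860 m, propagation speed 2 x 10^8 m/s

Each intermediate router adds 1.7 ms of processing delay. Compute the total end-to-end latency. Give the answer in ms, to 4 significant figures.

3.468 ms

L = 5100 bits.
Transmission delay per hop = L/R = 5100/5000000000 = 0.00102 ms; 3 hops → 0.00306 ms.
Propagation delays (d/s per hop): 0.0215686, 0.0393782, 0.0043 ms; sum = 0.0652469 ms.
Processing at 2 router(s): 2 × 1.7 ms = 3.4 ms.
End-to-end = 3.468 ms.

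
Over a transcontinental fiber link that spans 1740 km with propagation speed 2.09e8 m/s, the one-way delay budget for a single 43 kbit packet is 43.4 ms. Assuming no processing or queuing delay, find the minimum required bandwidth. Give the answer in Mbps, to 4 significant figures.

1.226 Mbps

Propagation delay = 1740000 / 209000000 = 8.32536 ms.
Transmission budget = 43.4 − 8.32536 = 35.0746 ms.
R ≥ L / t_tx = 43000 bits / 0.0350746 s = 1.226 Mbps.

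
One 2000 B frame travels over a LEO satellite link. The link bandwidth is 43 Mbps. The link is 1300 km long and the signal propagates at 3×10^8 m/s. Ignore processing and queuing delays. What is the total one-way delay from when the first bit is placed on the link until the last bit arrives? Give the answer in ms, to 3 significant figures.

4.71 ms

L = 2000 × 8 = 16000 bits.
Transmission delay = L/R = 16000 / 43000000 = 0.372093 ms.
Propagation delay = d/s = 1300000 m / 300000000 m/s = 4.33333 ms.
Total = 4.71 ms.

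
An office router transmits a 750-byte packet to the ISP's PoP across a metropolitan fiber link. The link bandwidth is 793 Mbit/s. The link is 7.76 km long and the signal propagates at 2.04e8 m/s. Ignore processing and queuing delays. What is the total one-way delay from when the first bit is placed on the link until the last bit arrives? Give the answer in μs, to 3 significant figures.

L = 750 × 8 = 6000 bits.
Transmission delay = L/R = 6000 / 793000000 = 7.5662 μs.
Propagation delay = d/s = 7760 m / 204000000 m/s = 38.0392 μs.
Total = 45.6 μs.

45.6 μs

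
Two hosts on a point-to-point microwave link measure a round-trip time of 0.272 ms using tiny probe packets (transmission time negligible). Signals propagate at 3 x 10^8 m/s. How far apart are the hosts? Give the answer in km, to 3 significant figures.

One-way propagation = RTT/2 = 0.136 ms.
d = s × t = 300000000 × 0.000136 = 40.8 km.

40.8 km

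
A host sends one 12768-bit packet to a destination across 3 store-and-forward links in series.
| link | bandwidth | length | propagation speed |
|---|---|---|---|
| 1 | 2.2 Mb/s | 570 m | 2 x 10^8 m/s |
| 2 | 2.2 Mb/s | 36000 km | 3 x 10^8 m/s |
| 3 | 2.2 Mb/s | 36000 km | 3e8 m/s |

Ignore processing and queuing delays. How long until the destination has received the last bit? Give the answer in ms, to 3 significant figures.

Transmission delay per hop = L/R = 12768/2200000 = 5.80364 ms; 3 hops → 17.4109 ms.
Propagation delays (d/s per hop): 0.00285, 120, 120 ms; sum = 240.003 ms.
End-to-end = 257 ms.

257 ms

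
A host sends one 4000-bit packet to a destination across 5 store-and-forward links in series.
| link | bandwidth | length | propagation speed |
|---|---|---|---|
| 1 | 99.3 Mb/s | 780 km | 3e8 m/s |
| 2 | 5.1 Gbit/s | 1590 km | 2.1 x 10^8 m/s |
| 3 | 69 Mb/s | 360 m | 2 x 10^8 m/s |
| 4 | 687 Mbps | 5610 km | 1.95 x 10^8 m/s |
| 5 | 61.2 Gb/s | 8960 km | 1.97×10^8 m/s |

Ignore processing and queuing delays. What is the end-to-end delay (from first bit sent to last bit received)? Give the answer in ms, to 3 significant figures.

Transmission delays (L/R per hop): 0.040282, 0.000784314, 0.057971, 0.00582242, 6.53595e-05 ms; sum = 0.104925 ms.
Propagation delays (d/s per hop): 2.6, 7.57143, 0.0018, 28.7692, 45.4822 ms; sum = 84.4247 ms.
End-to-end = 84.5 ms.

84.5 ms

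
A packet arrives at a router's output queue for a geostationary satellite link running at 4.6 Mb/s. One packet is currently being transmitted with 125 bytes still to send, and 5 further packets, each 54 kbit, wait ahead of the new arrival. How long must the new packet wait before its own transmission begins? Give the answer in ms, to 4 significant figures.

Each queued packet: L/R = 54000/4600000 = 11.7391 ms.
5 queued → 58.6957 ms.
Plus remaining 1000 bits of current packet: 0.217391 ms.
Queuing delay = 58.91 ms.

58.91 ms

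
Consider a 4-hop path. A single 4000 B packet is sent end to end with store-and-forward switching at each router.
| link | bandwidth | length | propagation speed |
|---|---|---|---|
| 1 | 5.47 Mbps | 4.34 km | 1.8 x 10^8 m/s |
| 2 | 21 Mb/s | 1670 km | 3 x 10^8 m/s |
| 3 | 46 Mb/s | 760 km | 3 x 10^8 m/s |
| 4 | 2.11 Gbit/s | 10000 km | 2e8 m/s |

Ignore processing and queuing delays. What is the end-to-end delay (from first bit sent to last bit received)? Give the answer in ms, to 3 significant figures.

66.2 ms

L = 4000 × 8 = 32000 bits.
Transmission delays (L/R per hop): 5.85009, 1.52381, 0.695652, 0.0151659 ms; sum = 8.08472 ms.
Propagation delays (d/s per hop): 0.0241111, 5.56667, 2.53333, 50 ms; sum = 58.1241 ms.
End-to-end = 66.2 ms.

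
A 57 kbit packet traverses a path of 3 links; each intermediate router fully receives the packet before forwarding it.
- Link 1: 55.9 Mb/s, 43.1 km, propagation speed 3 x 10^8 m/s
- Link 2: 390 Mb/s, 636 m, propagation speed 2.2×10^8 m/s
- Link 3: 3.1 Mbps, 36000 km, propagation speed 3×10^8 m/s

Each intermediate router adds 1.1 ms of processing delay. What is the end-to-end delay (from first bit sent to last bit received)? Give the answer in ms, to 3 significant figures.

L = 57000 bits.
Transmission delays (L/R per hop): 1.01968, 0.146154, 18.3871 ms; sum = 19.5529 ms.
Propagation delays (d/s per hop): 0.143667, 0.00289091, 120 ms; sum = 120.147 ms.
Processing at 2 router(s): 2 × 1.1 ms = 2.2 ms.
End-to-end = 142 ms.

142 ms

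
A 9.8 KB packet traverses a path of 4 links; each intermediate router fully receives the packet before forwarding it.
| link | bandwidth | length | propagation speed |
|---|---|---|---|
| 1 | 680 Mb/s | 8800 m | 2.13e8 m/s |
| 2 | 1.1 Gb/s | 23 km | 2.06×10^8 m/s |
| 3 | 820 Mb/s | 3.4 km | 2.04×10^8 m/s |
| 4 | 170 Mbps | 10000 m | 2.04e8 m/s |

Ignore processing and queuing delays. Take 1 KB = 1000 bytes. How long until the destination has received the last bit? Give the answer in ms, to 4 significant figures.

0.9620 ms

L = 78400 bits.
Transmission delays (L/R per hop): 0.115294, 0.0712727, 0.0956098, 0.461176 ms; sum = 0.743353 ms.
Propagation delays (d/s per hop): 0.0413146, 0.11165, 0.0166667, 0.0490196 ms; sum = 0.218651 ms.
End-to-end = 0.9620 ms.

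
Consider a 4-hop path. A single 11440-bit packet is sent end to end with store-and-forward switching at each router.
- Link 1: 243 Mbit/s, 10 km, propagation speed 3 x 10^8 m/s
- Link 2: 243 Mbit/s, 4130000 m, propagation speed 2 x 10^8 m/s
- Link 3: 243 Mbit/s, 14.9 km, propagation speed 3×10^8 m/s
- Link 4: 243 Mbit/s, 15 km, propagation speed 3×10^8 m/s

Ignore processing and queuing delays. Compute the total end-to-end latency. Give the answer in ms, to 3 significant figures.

Transmission delay per hop = L/R = 11440/243000000 = 0.0470782 ms; 4 hops → 0.188313 ms.
Propagation delays (d/s per hop): 0.0333333, 20.65, 0.0496667, 0.05 ms; sum = 20.783 ms.
End-to-end = 21.0 ms.

21.0 ms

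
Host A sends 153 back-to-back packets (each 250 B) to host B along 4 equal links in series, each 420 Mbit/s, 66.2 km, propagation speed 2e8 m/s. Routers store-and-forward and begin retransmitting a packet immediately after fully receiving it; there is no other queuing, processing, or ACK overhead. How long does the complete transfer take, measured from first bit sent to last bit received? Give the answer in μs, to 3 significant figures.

Per-hop transmission t_tx = L/R = 2000/420000000 = 4.7619 μs.
Per-hop propagation t_prop = 66200/200000000 = 331 μs.
Pipeline fill: first packet needs 4·t_tx to clear all hops; remaining 152 packets each add one t_tx.
Total = (4+153-1)·t_tx + 4·t_prop = 156·4.7619 + 4·331 = 2070 μs.

2070 μs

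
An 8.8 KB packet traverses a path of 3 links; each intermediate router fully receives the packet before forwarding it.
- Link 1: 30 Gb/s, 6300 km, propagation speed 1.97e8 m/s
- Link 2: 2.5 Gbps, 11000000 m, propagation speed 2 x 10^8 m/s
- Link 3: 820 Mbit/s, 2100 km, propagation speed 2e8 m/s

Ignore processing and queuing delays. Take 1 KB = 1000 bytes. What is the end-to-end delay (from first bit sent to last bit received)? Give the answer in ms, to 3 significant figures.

L = 70400 bits.
Transmission delays (L/R per hop): 0.00234667, 0.02816, 0.0858537 ms; sum = 0.11636 ms.
Propagation delays (d/s per hop): 31.9797, 55, 10.5 ms; sum = 97.4797 ms.
End-to-end = 97.6 ms.

97.6 ms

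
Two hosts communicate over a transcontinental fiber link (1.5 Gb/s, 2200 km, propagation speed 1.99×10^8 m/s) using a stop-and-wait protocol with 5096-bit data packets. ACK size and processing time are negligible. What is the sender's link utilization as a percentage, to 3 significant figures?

0.0154 %

t_tx = L/R = 5096/1500000000 = 3.39733e-06 s.
t_prop = 2200000/199000000 = 0.0110553 s; RTT = 0.0221106 s.
Cycle = t_tx + RTT = 0.022114 s.
Utilization = t_tx / cycle = 3.39733e-06/0.022114 = 0.0154 %.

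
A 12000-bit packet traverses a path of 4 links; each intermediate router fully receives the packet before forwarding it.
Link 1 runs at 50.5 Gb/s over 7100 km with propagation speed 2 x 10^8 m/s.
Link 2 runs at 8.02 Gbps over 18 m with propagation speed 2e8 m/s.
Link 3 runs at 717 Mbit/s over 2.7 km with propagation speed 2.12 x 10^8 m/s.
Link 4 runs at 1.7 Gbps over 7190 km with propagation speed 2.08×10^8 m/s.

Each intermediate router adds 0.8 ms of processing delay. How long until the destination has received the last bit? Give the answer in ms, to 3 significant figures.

72.5 ms

Transmission delays (L/R per hop): 0.000237624, 0.00149626, 0.0167364, 0.00705882 ms; sum = 0.0255291 ms.
Propagation delays (d/s per hop): 35.5, 9e-05, 0.0127358, 34.5673 ms; sum = 70.0801 ms.
Processing at 3 router(s): 3 × 0.8 ms = 2.4 ms.
End-to-end = 72.5 ms.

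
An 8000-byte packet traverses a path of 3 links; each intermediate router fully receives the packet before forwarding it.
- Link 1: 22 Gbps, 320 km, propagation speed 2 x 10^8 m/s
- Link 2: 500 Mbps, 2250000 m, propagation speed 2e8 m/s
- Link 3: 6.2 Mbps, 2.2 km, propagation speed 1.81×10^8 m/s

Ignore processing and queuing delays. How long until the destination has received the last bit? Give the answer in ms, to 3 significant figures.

23.3 ms

L = 8000 × 8 = 64000 bits.
Transmission delays (L/R per hop): 0.00290909, 0.128, 10.3226 ms; sum = 10.4535 ms.
Propagation delays (d/s per hop): 1.6, 11.25, 0.0121547 ms; sum = 12.8622 ms.
End-to-end = 23.3 ms.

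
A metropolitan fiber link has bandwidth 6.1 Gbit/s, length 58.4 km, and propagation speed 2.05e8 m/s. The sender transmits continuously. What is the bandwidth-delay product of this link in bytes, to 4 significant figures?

217200 bytes

Propagation delay = 58400 / 2.05e+08 = 0.000284878 s.
BDP = R × t_prop = 6100000000 × 0.000284878 = 1737760 bits.
In bytes: 1737760/8 = 217200 bytes.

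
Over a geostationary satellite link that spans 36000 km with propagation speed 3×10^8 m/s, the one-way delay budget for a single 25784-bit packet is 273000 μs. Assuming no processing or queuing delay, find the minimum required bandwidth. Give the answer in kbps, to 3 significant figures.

169 kbps

Propagation delay = 36000000 / 300000000 = 120000 μs.
Transmission budget = 273000 − 120000 = 153000 μs.
R ≥ L / t_tx = 25784 bits / 0.153 s = 169 kbps.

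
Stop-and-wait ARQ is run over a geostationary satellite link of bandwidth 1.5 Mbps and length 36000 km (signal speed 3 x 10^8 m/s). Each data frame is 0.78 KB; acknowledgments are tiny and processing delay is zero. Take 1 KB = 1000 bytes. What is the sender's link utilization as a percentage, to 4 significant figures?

t_tx = L/R = 6240/1500000 = 0.00416 s.
t_prop = 36000000/300000000 = 0.12 s; RTT = 0.24 s.
Cycle = t_tx + RTT = 0.24416 s.
Utilization = t_tx / cycle = 0.00416/0.24416 = 1.704 %.

1.704 %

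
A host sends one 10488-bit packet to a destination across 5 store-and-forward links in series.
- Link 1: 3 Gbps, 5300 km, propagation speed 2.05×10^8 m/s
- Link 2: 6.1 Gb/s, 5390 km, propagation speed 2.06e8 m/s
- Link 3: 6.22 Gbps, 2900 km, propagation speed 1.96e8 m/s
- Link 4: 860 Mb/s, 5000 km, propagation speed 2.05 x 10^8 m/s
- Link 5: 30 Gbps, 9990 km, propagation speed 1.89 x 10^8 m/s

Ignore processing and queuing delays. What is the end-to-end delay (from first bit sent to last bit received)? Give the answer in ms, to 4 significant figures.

Transmission delays (L/R per hop): 0.003496, 0.00171934, 0.00168617, 0.0121953, 0.0003496 ms; sum = 0.0194465 ms.
Propagation delays (d/s per hop): 25.8537, 26.165, 14.7959, 24.3902, 52.8571 ms; sum = 144.062 ms.
End-to-end = 144.1 ms.

144.1 ms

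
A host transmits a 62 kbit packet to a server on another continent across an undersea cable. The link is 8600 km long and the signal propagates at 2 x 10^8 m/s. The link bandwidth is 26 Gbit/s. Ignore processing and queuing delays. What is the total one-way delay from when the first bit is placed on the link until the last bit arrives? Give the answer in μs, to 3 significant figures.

43000 μs

L = 62000 bits.
Transmission delay = L/R = 62000 / 26000000000 = 2.38462 μs.
Propagation delay = d/s = 8600000 m / 200000000 m/s = 43000 μs.
Total = 43000 μs.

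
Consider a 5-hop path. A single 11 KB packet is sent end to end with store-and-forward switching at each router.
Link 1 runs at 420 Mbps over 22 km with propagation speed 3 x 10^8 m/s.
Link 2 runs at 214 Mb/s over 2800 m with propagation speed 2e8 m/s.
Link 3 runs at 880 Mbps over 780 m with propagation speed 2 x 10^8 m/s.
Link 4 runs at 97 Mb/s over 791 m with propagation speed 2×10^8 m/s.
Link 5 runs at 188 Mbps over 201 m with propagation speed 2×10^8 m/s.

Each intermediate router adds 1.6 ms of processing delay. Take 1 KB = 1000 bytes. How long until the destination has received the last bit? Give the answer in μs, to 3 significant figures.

L = 88000 bits.
Transmission delays (L/R per hop): 209.524, 411.215, 100, 907.216, 468.085 μs; sum = 2096.04 μs.
Propagation delays (d/s per hop): 73.3333, 14, 3.9, 3.955, 1.005 μs; sum = 96.1933 μs.
Processing at 4 router(s): 4 × 1.6 ms = 6400 μs.
End-to-end = 8590 μs.

8590 μs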